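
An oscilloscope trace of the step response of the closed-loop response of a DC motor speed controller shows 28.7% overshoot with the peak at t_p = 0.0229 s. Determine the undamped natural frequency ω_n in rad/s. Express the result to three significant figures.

ζ from %OS: ζ = |ln 0.287|/√(π²+ln²0.287) = 0.369.
t_p = π/ω_d ⇒ ω_d = 137 rad/s; then ω_n = ω_d/√(1−ζ²) = 148 rad/s.

ω_n ≈ 148 rad/s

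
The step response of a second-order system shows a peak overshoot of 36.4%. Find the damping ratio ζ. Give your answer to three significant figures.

ζ ≈ 0.306

ζ = −ln(OS)/√(π² + (ln OS)²). With OS = 0.364, ln OS = −1.011 and ζ = 1.011/3.300 = 0.306.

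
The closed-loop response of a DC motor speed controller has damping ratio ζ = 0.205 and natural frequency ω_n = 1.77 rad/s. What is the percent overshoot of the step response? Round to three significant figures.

%OS ≈ 51.8%

For an underdamped second-order system, %OS = 100·exp(−πζ/√(1−ζ²)).
πζ/√(1−ζ²) = π·0.205/√(1−0.0420) = 0.6580, so %OS = 100·e^(−0.6580) = 51.8%.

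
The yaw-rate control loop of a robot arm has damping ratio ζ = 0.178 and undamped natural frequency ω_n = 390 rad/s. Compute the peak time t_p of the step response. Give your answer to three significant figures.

The damped frequency is ω_d = ω_n√(1−ζ²) = 390·√(1−0.0317) = 384 rad/s.
Peak time t_p = π/ω_d = π/384 = 0.00819 s.

t_p ≈ 0.00819 s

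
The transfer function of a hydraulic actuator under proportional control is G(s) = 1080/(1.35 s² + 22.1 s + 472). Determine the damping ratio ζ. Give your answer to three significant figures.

Dividing through by 1.35: denominator becomes s² + 16.37 s + 349.6.
So ω_n = √349.6 = 18.7 rad/s and ζ = 16.37/(2·18.7) = 0.438.

ζ ≈ 0.438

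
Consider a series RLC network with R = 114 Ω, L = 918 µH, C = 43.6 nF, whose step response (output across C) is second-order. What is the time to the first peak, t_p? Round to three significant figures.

For a series RLC circuit (capacitor voltage as output), ω_n = 1/√(LC) = 1/√(918 µH · 43.6 nF) = 158000 rad/s.
ζ = (R/2)·√(C/L) = (114/2)·√(43.6 nF/918 µH) = 0.393.
ω_d = ω_n√(1−ζ²) = 145000 rad/s. t_p = π/ω_d = 0.0000216 s.

t_p ≈ 0.0000216 s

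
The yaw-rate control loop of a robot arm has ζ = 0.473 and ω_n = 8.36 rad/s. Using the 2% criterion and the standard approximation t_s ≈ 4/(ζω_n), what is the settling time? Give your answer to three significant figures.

t_s ≈ 1.01 s

t_s ≈ 4/(ζω_n) = 4/(0.473 × 8.36) = 1.01 s.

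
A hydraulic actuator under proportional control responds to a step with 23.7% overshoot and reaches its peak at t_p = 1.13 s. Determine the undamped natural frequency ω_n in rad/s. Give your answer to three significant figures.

ζ from %OS: ζ = |ln 0.237|/√(π²+ln²0.237) = 0.417.
From t_p = π/ω_d, ω_d = π/1.13 = 2.78 rad/s, so ω_n = ω_d/√(1−ζ²) = 3.06 rad/s.

ω_n ≈ 3.06 rad/s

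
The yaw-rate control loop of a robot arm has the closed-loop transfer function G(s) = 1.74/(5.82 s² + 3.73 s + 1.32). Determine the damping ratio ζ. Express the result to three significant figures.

Dividing through by 5.82: denominator becomes s² + 0.6409 s + 0.2268.
So ω_n = √0.2268 = 0.476 rad/s and ζ = 0.6409/(2·0.476) = 0.673.

ζ ≈ 0.673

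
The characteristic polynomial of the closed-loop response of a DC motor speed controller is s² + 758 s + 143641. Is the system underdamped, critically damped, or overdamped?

critically damped

a² − 4b = 758² − 4·143641 = 0 (repeated real root); the system is critically damped.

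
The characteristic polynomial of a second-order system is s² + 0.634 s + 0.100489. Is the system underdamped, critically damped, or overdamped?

a² − 4b = 0.634² − 4·0.100489 = 0 (repeated real root); the system is critically damped.

critically damped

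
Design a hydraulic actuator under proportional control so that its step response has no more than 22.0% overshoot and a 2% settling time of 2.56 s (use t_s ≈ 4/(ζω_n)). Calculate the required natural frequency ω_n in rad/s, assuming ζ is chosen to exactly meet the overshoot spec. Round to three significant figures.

ω_n ≈ 3.60 rad/s

ζ = −ln(OS)/√(π² + (ln OS)²). With OS = 0.220, ln OS = −1.514 and ζ = 1.514/3.487 = 0.434.
From t_s ≈ 4/(ζω_n): ω_n = 4/(ζ·t_s) = 4/(0.434·2.56) = 3.60 rad/s.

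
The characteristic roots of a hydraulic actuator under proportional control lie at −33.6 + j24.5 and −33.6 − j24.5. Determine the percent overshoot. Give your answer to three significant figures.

The poles are at −σ ± jω_d with σ = 33.6 and ω_d = 24.5, so ω_n = √(σ²+ω_d²) = 41.6 rad/s and ζ = σ/ω_n = 0.808.
%OS = 100·exp(−πζ/√(1−ζ²)) = 1.35%.

%OS ≈ 1.35%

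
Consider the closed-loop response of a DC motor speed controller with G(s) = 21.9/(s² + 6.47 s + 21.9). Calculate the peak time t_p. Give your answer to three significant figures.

t_p ≈ 0.929 s

Matching coefficients with s² + 2ζω_n s + ω_n² gives ω_n² = 21.9 ⇒ ω_n = 4.68 rad/s, and ζ = 6.47/(2ω_n) = 0.691.
ω_d = ω_n√(1−ζ²) = 3.38 rad/s. Then t_p = π/ω_d = 0.929 s.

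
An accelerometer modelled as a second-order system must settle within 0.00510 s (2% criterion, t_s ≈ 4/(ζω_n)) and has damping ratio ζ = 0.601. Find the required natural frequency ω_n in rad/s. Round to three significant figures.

ω_n ≈ 1310 rad/s

Rearranging t_s ≈ 4/(ζω_n) gives ω_n = 4/(ζ·t_s) = 4/(0.601 × 0.00510) = 1310 rad/s.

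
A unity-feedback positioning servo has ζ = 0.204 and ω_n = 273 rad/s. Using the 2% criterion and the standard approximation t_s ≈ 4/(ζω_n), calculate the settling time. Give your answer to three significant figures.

t_s ≈ 0.0718 s

t_s ≈ 4/(ζω_n) = 4/(0.204 × 273) = 0.0718 s.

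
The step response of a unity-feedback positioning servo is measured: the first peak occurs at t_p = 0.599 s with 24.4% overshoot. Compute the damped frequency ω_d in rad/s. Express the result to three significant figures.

t_p = π/ω_d, so ω_d = π/0.599 = 5.24 rad/s.

ω_d ≈ 5.24 rad/s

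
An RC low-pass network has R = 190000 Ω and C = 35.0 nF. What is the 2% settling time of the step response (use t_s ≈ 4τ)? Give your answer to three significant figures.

t_s ≈ 0.0266 s

τ = RC = 190000 × 35.0 nF = 0.00665 s.
t_s ≈ 4τ = 0.0266 s.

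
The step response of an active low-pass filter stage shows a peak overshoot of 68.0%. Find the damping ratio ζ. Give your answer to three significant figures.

ζ ≈ 0.122

ζ = −ln(OS)/√(π² + (ln OS)²). With OS = 0.680, ln OS = −0.3857 and ζ = 0.3857/3.165 = 0.122.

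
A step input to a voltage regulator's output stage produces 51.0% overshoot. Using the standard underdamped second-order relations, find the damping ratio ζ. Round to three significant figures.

ζ ≈ 0.210

From %OS = 100·exp(−πζ/√(1−ζ²)), invert to get ζ = −ln(OS)/√(π² + ln²(OS)) with OS = 0.510.
−ln 0.510 = 0.6733, so ζ = 0.6733/√(π² + 0.4534) = 0.210.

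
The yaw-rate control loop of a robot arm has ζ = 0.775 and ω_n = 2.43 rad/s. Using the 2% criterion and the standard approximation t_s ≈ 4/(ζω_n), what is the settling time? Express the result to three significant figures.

t_s ≈ 2.12 s

t_s ≈ 4/(ζω_n) = 4/(0.775 × 2.43) = 2.12 s.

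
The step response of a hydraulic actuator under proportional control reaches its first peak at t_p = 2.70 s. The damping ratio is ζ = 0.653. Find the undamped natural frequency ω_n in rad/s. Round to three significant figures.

Peak time t_p = π/ω_d, so ω_d = π/t_p = π/2.70 = 1.16 rad/s.
ω_n = ω_d/√(1−ζ²) = 1.16/√0.574 = 1.54 rad/s.

ω_n ≈ 1.54 rad/s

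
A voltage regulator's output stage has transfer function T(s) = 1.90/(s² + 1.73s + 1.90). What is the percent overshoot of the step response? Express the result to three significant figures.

%OS ≈ 7.95%

Comparing the denominator to s² + 2ζω_n s + ω_n²: ω_n = √1.90 = 1.38 rad/s, and 2ζω_n = 1.73 so ζ = 1.73/(2·1.38) = 0.628.
Overshoot: exp(−π·0.628/√(1−0.628²)) = 0.0795, i.e. 7.95%.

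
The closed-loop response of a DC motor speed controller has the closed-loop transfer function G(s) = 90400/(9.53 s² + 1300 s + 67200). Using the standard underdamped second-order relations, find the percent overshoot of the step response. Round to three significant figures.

Dividing through by 9.53: denominator becomes s² + 136.4 s + 7051.
So ω_n = √7051 = 84.0 rad/s and ζ = 136.4/(2·84.0) = 0.812.
%OS = 100·exp(−πζ/√(1−ζ²)) = 1.26%.

%OS ≈ 1.26%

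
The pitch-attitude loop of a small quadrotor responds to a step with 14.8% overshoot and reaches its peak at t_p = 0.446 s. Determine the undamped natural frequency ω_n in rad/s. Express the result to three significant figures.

ω_n ≈ 8.24 rad/s

ζ from %OS: ζ = |ln 0.148|/√(π²+ln²0.148) = 0.520.
From t_p = π/ω_d, ω_d = π/0.446 = 7.04 rad/s, so ω_n = ω_d/√(1−ζ²) = 8.24 rad/s.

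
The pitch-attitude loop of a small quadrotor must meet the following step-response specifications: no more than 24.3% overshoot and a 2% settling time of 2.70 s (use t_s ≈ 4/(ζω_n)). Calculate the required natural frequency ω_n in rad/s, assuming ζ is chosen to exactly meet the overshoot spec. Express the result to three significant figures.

Inverting the overshoot relation: ζ = |ln 0.243|/√(π² + ln²0.243) = 0.411.
From t_s ≈ 4/(ζω_n): ω_n = 4/(ζ·t_s) = 4/(0.411·2.70) = 3.61 rad/s.

ω_n ≈ 3.61 rad/s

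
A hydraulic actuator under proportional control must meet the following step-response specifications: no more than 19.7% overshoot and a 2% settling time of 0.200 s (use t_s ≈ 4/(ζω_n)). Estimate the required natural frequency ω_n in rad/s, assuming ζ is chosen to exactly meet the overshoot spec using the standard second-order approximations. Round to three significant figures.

Inverting the overshoot relation: ζ = |ln 0.197|/√(π² + ln²0.197) = 0.459.
Then ω_n = 4/(ζ t_s) = 4/(0.459 × 0.200) = 43.5 rad/s.

ω_n ≈ 43.5 rad/s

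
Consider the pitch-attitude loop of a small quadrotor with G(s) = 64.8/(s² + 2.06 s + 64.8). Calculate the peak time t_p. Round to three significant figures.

t_p ≈ 0.394 s

Matching coefficients with s² + 2ζω_n s + ω_n² gives ω_n² = 64.8 ⇒ ω_n = 8.05 rad/s, and ζ = 2.06/(2ω_n) = 0.128.
ω_d = 8.05·√(1 − 0.128²) = 7.98 rad/s. Then t_p = π/ω_d = 0.394 s.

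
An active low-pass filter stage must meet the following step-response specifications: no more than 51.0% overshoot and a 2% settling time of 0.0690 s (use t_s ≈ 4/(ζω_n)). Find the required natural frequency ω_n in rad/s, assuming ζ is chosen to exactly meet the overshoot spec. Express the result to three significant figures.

ω_n ≈ 277 rad/s

Inverting the overshoot relation: ζ = |ln 0.510|/√(π² + ln²0.510) = 0.210.
From t_s ≈ 4/(ζω_n): ω_n = 4/(ζ·t_s) = 4/(0.210·0.0690) = 277 rad/s.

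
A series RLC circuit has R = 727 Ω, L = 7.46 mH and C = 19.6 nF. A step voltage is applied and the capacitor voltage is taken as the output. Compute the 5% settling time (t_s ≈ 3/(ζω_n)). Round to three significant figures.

For a series RLC circuit (capacitor voltage as output), ω_n = 1/√(LC) = 1/√(7.46 mH · 19.6 nF) = 82700 rad/s.
ζ = (R/2)·√(C/L) = (727/2)·√(19.6 nF/7.46 mH) = 0.589.
t_s ≈ 3/(ζω_n) = 0.0000616 s.

t_s ≈ 0.0000616 s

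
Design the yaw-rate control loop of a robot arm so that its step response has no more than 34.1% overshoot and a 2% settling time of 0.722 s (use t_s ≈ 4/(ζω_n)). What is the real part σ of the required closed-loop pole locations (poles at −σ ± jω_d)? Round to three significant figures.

σ ≈ 5.54

The settling-time spec alone fixes σ = ζω_n = 4/t_s = 4/0.722 = 5.54.
(Overshoot then fixes ζ = 0.324 and hence ω_d = σ·√(1−ζ²)/ζ = 16.2 rad/s.)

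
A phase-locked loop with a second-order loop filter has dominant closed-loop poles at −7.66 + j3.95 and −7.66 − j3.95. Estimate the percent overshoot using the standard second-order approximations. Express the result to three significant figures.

The poles are at −σ ± jω_d with σ = 7.66 and ω_d = 3.95, so ω_n = √(σ²+ω_d²) = 8.62 rad/s and ζ = σ/ω_n = 0.889.
Overshoot: exp(−π·0.889/√(1−0.889²)) = 0.00226, i.e. 0.226%.

%OS ≈ 0.226%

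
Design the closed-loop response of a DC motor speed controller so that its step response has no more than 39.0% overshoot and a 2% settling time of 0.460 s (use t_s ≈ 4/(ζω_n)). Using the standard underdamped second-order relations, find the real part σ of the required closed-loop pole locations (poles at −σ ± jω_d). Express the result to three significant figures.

The settling-time spec alone fixes σ = ζω_n = 4/t_s = 4/0.460 = 8.70.
(Overshoot then fixes ζ = 0.287 and hence ω_d = σ·√(1−ζ²)/ζ = 29.0 rad/s.)

σ ≈ 8.70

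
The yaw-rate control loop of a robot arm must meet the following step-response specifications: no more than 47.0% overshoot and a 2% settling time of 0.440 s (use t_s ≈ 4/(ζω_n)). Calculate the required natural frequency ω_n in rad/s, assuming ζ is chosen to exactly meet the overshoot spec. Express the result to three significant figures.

Inverting the overshoot relation: ζ = |ln 0.470|/√(π² + ln²0.470) = 0.234.
From t_s ≈ 4/(ζω_n): ω_n = 4/(ζ·t_s) = 4/(0.234·0.440) = 38.9 rad/s.

ω_n ≈ 38.9 rad/s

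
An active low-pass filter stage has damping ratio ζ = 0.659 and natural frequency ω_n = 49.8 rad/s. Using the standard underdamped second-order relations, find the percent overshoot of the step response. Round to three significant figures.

For an underdamped second-order system, %OS = 100·exp(−πζ/√(1−ζ²)).
πζ/√(1−ζ²) = π·0.659/√(1−0.434) = 2.753, so %OS = 100·e^(−2.753) = 6.38%.

%OS ≈ 6.38%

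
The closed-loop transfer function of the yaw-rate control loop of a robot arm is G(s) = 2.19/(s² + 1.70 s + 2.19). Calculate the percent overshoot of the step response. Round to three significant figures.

%OS ≈ 11.0%

ω_n = √2.19 = 1.48 rad/s; ζ = 1.70/(2·1.48) = 0.574.
Overshoot: exp(−π·0.574/√(1−0.574²)) = 0.110, i.e. 11.0%.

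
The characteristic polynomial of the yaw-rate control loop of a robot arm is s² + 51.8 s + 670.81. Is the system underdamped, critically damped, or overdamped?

a² − 4b = 51.8² − 4·670.81 = 0 (repeated real root); the system is critically damped.

critically damped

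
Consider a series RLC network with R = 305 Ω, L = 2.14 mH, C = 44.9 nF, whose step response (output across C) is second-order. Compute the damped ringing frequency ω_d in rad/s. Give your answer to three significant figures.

For a series RLC circuit (capacitor voltage as output), ω_n = 1/√(LC) = 1/√(2.14 mH · 44.9 nF) = 102000 rad/s.
ζ = (R/2)·√(C/L) = (305/2)·√(44.9 nF/2.14 mH) = 0.699.
The damped frequency ω_d = ω_n√(1−ζ²) = 73000 rad/s.

ω_d ≈ 73000 rad/s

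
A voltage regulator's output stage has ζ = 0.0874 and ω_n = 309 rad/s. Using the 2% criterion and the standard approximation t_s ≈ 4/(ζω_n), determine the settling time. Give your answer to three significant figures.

t_s ≈ 0.148 s

t_s ≈ 4/(ζω_n) = 4/(0.0874 × 309) = 0.148 s.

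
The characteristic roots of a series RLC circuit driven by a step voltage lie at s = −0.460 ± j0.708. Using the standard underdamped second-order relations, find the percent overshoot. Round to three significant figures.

%OS ≈ 13.0%

The poles are at −σ ± jω_d with σ = 0.460 and ω_d = 0.708, so ω_n = √(σ²+ω_d²) = 0.844 rad/s and ζ = σ/ω_n = 0.545.
Overshoot: exp(−π·0.545/√(1−0.545²)) = 0.130, i.e. 13.0%.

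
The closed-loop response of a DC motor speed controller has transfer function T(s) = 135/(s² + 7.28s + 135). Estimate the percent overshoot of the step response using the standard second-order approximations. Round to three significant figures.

ω_n = √135 = 11.6 rad/s; ζ = 7.28/(2·11.6) = 0.313.
%OS = 100 e^{−πζ/√(1−ζ²)} with ζ = 0.313 gives 35.5%.

%OS ≈ 35.5%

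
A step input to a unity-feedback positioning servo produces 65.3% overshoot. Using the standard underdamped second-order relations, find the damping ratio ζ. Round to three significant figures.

From %OS = 100·exp(−πζ/√(1−ζ²)), invert to get ζ = −ln(OS)/√(π² + ln²(OS)) with OS = 0.653.
−ln 0.653 = 0.4262, so ζ = 0.4262/√(π² + 0.1816) = 0.134.

ζ ≈ 0.134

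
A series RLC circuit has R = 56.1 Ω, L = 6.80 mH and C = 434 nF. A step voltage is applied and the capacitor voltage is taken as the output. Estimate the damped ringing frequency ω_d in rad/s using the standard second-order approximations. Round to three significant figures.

ω_d ≈ 17900 rad/s

For a series RLC circuit (capacitor voltage as output), ω_n = 1/√(LC) = 1/√(6.80 mH · 434 nF) = 18400 rad/s.
ζ = (R/2)·√(C/L) = (56.1/2)·√(434 nF/6.80 mH) = 0.224.
ω_d = ω_n√(1−ζ²) = 17900 rad/s.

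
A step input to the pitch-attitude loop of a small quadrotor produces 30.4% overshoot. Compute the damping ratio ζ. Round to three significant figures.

ζ ≈ 0.354

ζ = −ln(OS)/√(π² + (ln OS)²). With OS = 0.304, ln OS = −1.191 and ζ = 1.191/3.360 = 0.354.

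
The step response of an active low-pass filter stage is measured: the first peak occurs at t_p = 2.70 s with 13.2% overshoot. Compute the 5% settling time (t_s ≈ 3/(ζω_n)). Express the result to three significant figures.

t_s ≈ 4.00 s

From the overshoot, ζ = −ln(OS)/√(π²+ln²(OS)) = 0.542.
t_p = π/ω_d ⇒ ω_d = 1.16 rad/s; then ω_n = ω_d/√(1−ζ²) = 1.38 rad/s.
t_s ≈ 3/(ζω_n) = 3/(0.542·1.38) = 4.00 s.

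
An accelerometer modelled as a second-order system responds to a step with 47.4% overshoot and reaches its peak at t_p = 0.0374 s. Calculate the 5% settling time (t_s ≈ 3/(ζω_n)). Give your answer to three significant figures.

The overshoot fixes ζ = −ln(OS)/√(π²+ln²(OS)) = 0.231.
t_p = π/ω_d ⇒ ω_d = 84.0 rad/s; then ω_n = ω_d/√(1−ζ²) = 86.3 rad/s.
t_s ≈ 3/(ζω_n) = 3/(0.231·86.3) = 0.150 s.

t_s ≈ 0.150 s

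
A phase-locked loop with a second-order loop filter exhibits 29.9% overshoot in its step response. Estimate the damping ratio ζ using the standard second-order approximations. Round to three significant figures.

ζ ≈ 0.359

ζ = −ln(OS)/√(π² + (ln OS)²). With OS = 0.299, ln OS = −1.207 and ζ = 1.207/3.366 = 0.359.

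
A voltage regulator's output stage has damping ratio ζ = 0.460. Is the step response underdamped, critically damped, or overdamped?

Since ζ = 0.460 < 1, the system is underdamped.

underdamped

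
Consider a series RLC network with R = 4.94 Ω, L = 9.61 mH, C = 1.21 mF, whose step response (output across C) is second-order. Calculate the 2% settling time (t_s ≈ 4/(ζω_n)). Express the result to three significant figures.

For a series RLC circuit (capacitor voltage as output), ω_n = 1/√(LC) = 1/√(9.61 mH · 1.21 mF) = 293 rad/s.
ζ = (R/2)·√(C/L) = (4.94/2)·√(1.21 mF/9.61 mH) = 0.876.
t_s ≈ 4/(ζω_n) = 0.0156 s.

t_s ≈ 0.0156 s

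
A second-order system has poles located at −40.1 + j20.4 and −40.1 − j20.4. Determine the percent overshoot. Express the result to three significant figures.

%OS ≈ 0.208%

|pole| = ω_n = √(40.1² + 20.4²) = 45.0 rad/s; ζ = cos θ = σ/ω_n = 0.891.
%OS = 100 e^{−πζ/√(1−ζ²)} with ζ = 0.891 gives 0.208%.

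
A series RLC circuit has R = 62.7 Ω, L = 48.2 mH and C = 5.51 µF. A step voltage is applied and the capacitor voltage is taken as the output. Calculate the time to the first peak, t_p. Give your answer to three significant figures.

For a series RLC circuit (capacitor voltage as output), ω_n = 1/√(LC) = 1/√(48.2 mH · 5.51 µF) = 1940 rad/s.
ζ = (R/2)·√(C/L) = (62.7/2)·√(5.51 µF/48.2 mH) = 0.335.
ω_d = ω_n√(1−ζ²) = 1830 rad/s. t_p = π/ω_d = 0.00172 s.

t_p ≈ 0.00172 s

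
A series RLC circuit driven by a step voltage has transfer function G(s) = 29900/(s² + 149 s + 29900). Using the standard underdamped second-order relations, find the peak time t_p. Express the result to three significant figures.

ω_n = √29900 = 173 rad/s; ζ = 149/(2·173) = 0.431.
ω_d = ω_n√(1−ζ²) = 156 rad/s. Then t_p = π/ω_d = 0.0201 s.

t_p ≈ 0.0201 s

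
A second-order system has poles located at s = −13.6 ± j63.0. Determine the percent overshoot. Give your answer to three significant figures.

The poles are at −σ ± jω_d with σ = 13.6 and ω_d = 63.0, so ω_n = √(σ²+ω_d²) = 64.5 rad/s and ζ = σ/ω_n = 0.211.
%OS = 100 e^{−πζ/√(1−ζ²)} with ζ = 0.211 gives 50.8%.

%OS ≈ 50.8%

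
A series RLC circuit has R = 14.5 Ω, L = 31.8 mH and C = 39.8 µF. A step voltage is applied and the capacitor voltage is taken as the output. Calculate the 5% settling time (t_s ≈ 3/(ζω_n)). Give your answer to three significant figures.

For a series RLC circuit (capacitor voltage as output), ω_n = 1/√(LC) = 1/√(31.8 mH · 39.8 µF) = 889 rad/s.
ζ = (R/2)·√(C/L) = (14.5/2)·√(39.8 µF/31.8 mH) = 0.256.
t_s ≈ 3/(ζω_n) = 0.0132 s.

t_s ≈ 0.0132 s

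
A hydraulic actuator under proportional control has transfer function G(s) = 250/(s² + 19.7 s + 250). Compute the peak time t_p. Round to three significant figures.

t_p ≈ 0.254 s

ω_n = √250 = 15.8 rad/s; ζ = 19.7/(2·15.8) = 0.623.
The damped frequency ω_d = ω_n√(1−ζ²) = 12.4 rad/s. Then t_p = π/ω_d = 0.254 s.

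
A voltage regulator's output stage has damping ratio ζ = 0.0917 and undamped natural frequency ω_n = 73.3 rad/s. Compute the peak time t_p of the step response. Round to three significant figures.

t_p ≈ 0.0430 s

The damped frequency is ω_d = ω_n√(1−ζ²) = 73.3·√(1−0.00841) = 73.0 rad/s.
Peak time t_p = π/ω_d = π/73.0 = 0.0430 s.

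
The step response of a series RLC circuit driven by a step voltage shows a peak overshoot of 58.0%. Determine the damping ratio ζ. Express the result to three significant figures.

Inverting the overshoot relation: ζ = |ln 0.580|/√(π² + ln²0.580) = 0.171.

ζ ≈ 0.171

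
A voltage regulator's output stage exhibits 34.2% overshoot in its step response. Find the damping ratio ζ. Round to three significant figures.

ζ = −ln(OS)/√(π² + (ln OS)²). With OS = 0.342, ln OS = −1.073 and ζ = 1.073/3.320 = 0.323.

ζ ≈ 0.323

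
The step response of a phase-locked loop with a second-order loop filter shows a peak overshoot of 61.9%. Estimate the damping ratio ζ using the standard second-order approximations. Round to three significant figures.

ζ ≈ 0.151

ζ = −ln(OS)/√(π² + (ln OS)²). With OS = 0.619, ln OS = −0.4797 and ζ = 0.4797/3.178 = 0.151.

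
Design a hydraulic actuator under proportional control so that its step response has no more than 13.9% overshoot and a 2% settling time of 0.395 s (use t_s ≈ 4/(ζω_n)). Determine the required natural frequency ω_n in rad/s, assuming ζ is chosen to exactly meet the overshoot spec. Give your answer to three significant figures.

ζ = −ln(OS)/√(π² + (ln OS)²). With OS = 0.139, ln OS = −1.973 and ζ = 1.973/3.710 = 0.532.
Then ω_n = 4/(ζ t_s) = 4/(0.532 × 0.395) = 19.0 rad/s.

ω_n ≈ 19.0 rad/s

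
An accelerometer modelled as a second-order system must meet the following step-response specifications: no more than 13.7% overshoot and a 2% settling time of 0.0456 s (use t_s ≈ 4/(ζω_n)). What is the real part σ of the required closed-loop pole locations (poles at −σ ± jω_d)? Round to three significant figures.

σ ≈ 87.7

The settling-time spec alone fixes σ = ζω_n = 4/t_s = 4/0.0456 = 87.7.
(Overshoot then fixes ζ = 0.535 and hence ω_d = σ·√(1−ζ²)/ζ = 139 rad/s.)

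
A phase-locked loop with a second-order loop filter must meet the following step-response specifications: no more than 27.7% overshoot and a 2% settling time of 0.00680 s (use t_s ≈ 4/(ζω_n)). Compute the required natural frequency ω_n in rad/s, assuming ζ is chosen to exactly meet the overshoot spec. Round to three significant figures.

ω_n ≈ 1560 rad/s

From %OS = 100·exp(−πζ/√(1−ζ²)), invert to get ζ = −ln(OS)/√(π² + ln²(OS)) with OS = 0.277.
−ln 0.277 = 1.284, so ζ = 1.284/√(π² + 1.648) = 0.378.
From t_s ≈ 4/(ζω_n): ω_n = 4/(ζ·t_s) = 4/(0.378·0.00680) = 1560 rad/s.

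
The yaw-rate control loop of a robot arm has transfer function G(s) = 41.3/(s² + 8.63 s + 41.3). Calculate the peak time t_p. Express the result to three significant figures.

Comparing the denominator to s² + 2ζω_n s + ω_n²: ω_n = √41.3 = 6.43 rad/s, and 2ζω_n = 8.63 so ζ = 8.63/(2·6.43) = 0.671.
ω_d = 6.43·√(1 − 0.671²) = 4.76 rad/s. Then t_p = π/ω_d = 0.660 s.

t_p ≈ 0.660 s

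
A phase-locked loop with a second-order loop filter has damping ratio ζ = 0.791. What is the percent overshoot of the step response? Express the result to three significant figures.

%OS ≈ 1.72%

For an underdamped second-order system, %OS = 100·exp(−πζ/√(1−ζ²)).
πζ/√(1−ζ²) = π·0.791/√(1−0.626) = 4.062, so %OS = 100·e^(−4.062) = 1.72%.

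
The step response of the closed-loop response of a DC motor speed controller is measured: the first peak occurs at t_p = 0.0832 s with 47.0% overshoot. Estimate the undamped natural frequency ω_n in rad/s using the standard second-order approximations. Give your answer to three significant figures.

ω_n ≈ 38.8 rad/s

ζ from %OS: ζ = |ln 0.470|/√(π²+ln²0.470) = 0.234.
t_p = π/ω_d ⇒ ω_d = 37.8 rad/s; then ω_n = ω_d/√(1−ζ²) = 38.8 rad/s.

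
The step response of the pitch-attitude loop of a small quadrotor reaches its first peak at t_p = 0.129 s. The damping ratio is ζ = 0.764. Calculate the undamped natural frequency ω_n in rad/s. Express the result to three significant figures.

ω_n ≈ 37.7 rad/s

Peak time t_p = π/ω_d, so ω_d = π/t_p = π/0.129 = 24.4 rad/s.
ω_n = ω_d/√(1−ζ²) = 24.4/√0.416 = 37.7 rad/s.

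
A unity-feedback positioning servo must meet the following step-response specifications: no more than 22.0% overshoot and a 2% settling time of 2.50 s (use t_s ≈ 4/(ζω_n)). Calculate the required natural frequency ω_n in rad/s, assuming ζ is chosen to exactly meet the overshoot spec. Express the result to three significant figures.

Inverting the overshoot relation: ζ = |ln 0.220|/√(π² + ln²0.220) = 0.434.
From t_s ≈ 4/(ζω_n): ω_n = 4/(ζ·t_s) = 4/(0.434·2.50) = 3.69 rad/s.

ω_n ≈ 3.69 rad/s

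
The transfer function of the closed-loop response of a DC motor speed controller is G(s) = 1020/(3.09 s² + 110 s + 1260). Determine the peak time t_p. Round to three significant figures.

Dividing through by 3.09: denominator becomes s² + 35.60 s + 407.8.
So ω_n = √407.8 = 20.2 rad/s and ζ = 35.60/(2·20.2) = 0.881.
ω_d = 20.2·√(1 − 0.881²) = 9.54 rad/s. t_p = π/ω_d = 0.329 s.

t_p ≈ 0.329 s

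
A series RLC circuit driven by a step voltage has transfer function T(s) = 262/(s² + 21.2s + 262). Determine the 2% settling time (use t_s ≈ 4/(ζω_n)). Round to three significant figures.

t_s ≈ 0.377 s

ω_n = √262 = 16.2 rad/s; ζ = 21.2/(2·16.2) = 0.655.
t_s ≈ 4/(ζω_n) = 4/(0.655·16.2) = 0.377 s.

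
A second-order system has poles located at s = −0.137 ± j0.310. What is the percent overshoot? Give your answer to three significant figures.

%OS ≈ 24.9%

With σ = 0.137, ω_d = 0.310: ω_n = √(σ²+ω_d²) = 0.339 rad/s, ζ = σ/ω_n = 0.404.
Overshoot: exp(−π·0.404/√(1−0.404²)) = 0.249, i.e. 24.9%.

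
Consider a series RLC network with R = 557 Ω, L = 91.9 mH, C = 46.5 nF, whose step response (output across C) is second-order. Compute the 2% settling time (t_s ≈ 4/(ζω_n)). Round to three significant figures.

For a series RLC circuit (capacitor voltage as output), ω_n = 1/√(LC) = 1/√(91.9 mH · 46.5 nF) = 15300 rad/s.
ζ = (R/2)·√(C/L) = (557/2)·√(46.5 nF/91.9 mH) = 0.198.
t_s ≈ 4/(ζω_n) = 0.00132 s.

t_s ≈ 0.00132 s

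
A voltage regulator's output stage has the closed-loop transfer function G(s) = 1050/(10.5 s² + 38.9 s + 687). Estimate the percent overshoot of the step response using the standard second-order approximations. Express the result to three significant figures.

Dividing through by 10.5: denominator becomes s² + 3.705 s + 65.43.
So ω_n = √65.43 = 8.09 rad/s and ζ = 3.705/(2·8.09) = 0.229.
Overshoot: exp(−π·0.229/√(1−0.229²)) = 0.478, i.e. 47.8%.

%OS ≈ 47.8%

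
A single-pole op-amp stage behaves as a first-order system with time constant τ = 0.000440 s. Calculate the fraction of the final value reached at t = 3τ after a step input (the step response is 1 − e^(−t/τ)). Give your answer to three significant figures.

y(t)/y_∞ = 1 − e^(−t/τ) = 1 − e^(−3) = 1 − e^(−3.00) = 0.950.

y/y_∞ ≈ 0.950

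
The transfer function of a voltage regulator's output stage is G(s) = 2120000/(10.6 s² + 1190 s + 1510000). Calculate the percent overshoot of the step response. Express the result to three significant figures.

Dividing through by 10.6: denominator becomes s² + 112.3 s + 142500.
So ω_n = √142500 = 377 rad/s and ζ = 112.3/(2·377) = 0.149.
%OS = 100 e^{−πζ/√(1−ζ²)} with ζ = 0.149 gives 62.3%.

%OS ≈ 62.3%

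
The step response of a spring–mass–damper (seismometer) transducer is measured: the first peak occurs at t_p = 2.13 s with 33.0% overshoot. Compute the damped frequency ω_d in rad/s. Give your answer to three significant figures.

ω_d ≈ 1.47 rad/s

t_p = π/ω_d, so ω_d = π/2.13 = 1.47 rad/s.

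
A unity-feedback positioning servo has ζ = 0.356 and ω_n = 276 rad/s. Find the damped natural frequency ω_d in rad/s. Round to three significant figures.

ω_d = ω_n√(1−ζ²) = 276·√0.873 = 258 rad/s.

ω_d ≈ 258 rad/s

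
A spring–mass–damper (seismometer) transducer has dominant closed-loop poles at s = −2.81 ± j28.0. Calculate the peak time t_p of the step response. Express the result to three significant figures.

t_p ≈ 0.112 s

t_p = π/ω_d with ω_d = 28.0 (the imaginary part), so t_p = 0.112 s.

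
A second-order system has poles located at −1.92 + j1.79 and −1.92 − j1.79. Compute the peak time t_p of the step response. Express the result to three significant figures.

t_p ≈ 1.76 s

t_p = π/ω_d with ω_d = 1.79 (the imaginary part), so t_p = 1.76 s.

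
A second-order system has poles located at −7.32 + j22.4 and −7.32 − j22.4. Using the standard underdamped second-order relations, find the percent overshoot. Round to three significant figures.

The poles are at −σ ± jω_d with σ = 7.32 and ω_d = 22.4, so ω_n = √(σ²+ω_d²) = 23.6 rad/s and ζ = σ/ω_n = 0.311.
%OS = 100 e^{−πζ/√(1−ζ²)} with ζ = 0.311 gives 35.8%.

%OS ≈ 35.8%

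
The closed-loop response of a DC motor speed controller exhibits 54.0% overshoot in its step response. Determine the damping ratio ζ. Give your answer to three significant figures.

ζ ≈ 0.192

ζ = −ln(OS)/√(π² + (ln OS)²). With OS = 0.540, ln OS = −0.6162 and ζ = 0.6162/3.201 = 0.192.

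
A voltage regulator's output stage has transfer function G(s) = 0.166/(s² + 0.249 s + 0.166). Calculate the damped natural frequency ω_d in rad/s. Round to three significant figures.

ω_d ≈ 0.388 rad/s

Comparing the denominator to s² + 2ζω_n s + ω_n²: ω_n = √0.166 = 0.407 rad/s, and 2ζω_n = 0.249 so ζ = 0.249/(2·0.407) = 0.306.
ω_d = 0.407·√(1 − 0.306²) = 0.388 rad/s.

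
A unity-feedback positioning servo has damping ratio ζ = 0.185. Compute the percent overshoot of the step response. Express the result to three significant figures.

For an underdamped second-order system, %OS = 100·exp(−πζ/√(1−ζ²)).
πζ/√(1−ζ²) = π·0.185/√(1−0.0342) = 0.5914, so %OS = 100·e^(−0.5914) = 55.4%.

%OS ≈ 55.4%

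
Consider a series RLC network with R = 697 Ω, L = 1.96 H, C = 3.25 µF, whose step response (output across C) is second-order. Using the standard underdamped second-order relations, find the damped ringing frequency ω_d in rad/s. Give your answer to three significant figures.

For a series RLC circuit (capacitor voltage as output), ω_n = 1/√(LC) = 1/√(1.96 H · 3.25 µF) = 396 rad/s.
ζ = (R/2)·√(C/L) = (697/2)·√(3.25 µF/1.96 H) = 0.449.
ω_d = 396·√(1 − 0.449²) = 354 rad/s.

ω_d ≈ 354 rad/s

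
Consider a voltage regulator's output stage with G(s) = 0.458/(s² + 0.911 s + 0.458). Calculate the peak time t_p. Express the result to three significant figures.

Matching coefficients with s² + 2ζω_n s + ω_n² gives ω_n² = 0.458 ⇒ ω_n = 0.677 rad/s, and ζ = 0.911/(2ω_n) = 0.673.
The damped frequency ω_d = ω_n√(1−ζ²) = 0.501 rad/s. Then t_p = π/ω_d = 6.28 s.

t_p ≈ 6.28 s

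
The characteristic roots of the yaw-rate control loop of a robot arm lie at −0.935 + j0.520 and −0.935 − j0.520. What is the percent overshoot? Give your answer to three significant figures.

The poles are at −σ ± jω_d with σ = 0.935 and ω_d = 0.520, so ω_n = √(σ²+ω_d²) = 1.07 rad/s and ζ = σ/ω_n = 0.874.
%OS = 100·exp(−πζ/√(1−ζ²)) = 0.352%.

%OS ≈ 0.352%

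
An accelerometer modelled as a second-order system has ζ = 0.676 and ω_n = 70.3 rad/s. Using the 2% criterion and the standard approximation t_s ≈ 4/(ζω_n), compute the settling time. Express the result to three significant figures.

t_s ≈ 0.0842 s

t_s ≈ 4/(ζω_n) = 4/(0.676 × 70.3) = 0.0842 s.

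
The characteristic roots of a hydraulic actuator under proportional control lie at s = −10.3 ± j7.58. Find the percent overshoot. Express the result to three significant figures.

|pole| = ω_n = √(10.3² + 7.58²) = 12.8 rad/s; ζ = cos θ = σ/ω_n = 0.805.
%OS = 100·exp(−πζ/√(1−ζ²)) = 1.40%.

%OS ≈ 1.40%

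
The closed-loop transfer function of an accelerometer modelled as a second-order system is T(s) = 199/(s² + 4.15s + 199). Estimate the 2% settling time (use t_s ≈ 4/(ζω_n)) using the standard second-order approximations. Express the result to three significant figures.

t_s ≈ 1.93 s

ω_n = √199 = 14.1 rad/s; ζ = 4.15/(2·14.1) = 0.147.
t_s ≈ 4/(ζω_n) = 4/(0.147·14.1) = 1.93 s.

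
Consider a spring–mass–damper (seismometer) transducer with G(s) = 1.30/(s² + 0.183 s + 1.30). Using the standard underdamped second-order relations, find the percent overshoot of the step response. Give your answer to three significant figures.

%OS ≈ 77.7%

Matching coefficients with s² + 2ζω_n s + ω_n² gives ω_n² = 1.30 ⇒ ω_n = 1.14 rad/s, and ζ = 0.183/(2ω_n) = 0.0803.
%OS = 100 e^{−πζ/√(1−ζ²)} with ζ = 0.0803 gives 77.7%.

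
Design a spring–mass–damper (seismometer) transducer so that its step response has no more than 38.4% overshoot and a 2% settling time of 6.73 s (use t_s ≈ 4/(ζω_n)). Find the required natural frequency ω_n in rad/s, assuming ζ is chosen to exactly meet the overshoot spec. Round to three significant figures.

ζ = −ln(OS)/√(π² + (ln OS)²). With OS = 0.384, ln OS = −0.9571 and ζ = 0.9571/3.284 = 0.291.
Then ω_n = 4/(ζ t_s) = 4/(0.291 × 6.73) = 2.04 rad/s.

ω_n ≈ 2.04 rad/s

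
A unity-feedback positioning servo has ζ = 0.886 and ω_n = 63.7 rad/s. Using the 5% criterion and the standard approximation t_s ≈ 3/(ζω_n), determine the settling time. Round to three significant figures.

t_s ≈ 3/(ζω_n) = 3/(0.886 × 63.7) = 0.0532 s.

t_s ≈ 0.0532 s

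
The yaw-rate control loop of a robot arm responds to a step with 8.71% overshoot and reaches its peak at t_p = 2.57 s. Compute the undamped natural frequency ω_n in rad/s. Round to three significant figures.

From the overshoot, ζ = −ln(OS)/√(π²+ln²(OS)) = 0.614.
t_p = π/ω_d ⇒ ω_d = 1.22 rad/s; then ω_n = ω_d/√(1−ζ²) = 1.55 rad/s.

ω_n ≈ 1.55 rad/s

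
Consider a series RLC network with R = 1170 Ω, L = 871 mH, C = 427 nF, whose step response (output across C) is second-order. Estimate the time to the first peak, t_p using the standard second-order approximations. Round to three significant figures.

t_p ≈ 0.00210 s

For a series RLC circuit (capacitor voltage as output), ω_n = 1/√(LC) = 1/√(871 mH · 427 nF) = 1640 rad/s.
ζ = (R/2)·√(C/L) = (1170/2)·√(427 nF/871 mH) = 0.410.
ω_d = 1640·√(1 − 0.410²) = 1500 rad/s. t_p = π/ω_d = 0.00210 s.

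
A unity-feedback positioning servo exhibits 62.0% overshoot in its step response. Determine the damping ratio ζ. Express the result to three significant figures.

ζ ≈ 0.150

From %OS = 100·exp(−πζ/√(1−ζ²)), invert to get ζ = −ln(OS)/√(π² + ln²(OS)) with OS = 0.620.
−ln 0.620 = 0.4780, so ζ = 0.4780/√(π² + 0.2285) = 0.150.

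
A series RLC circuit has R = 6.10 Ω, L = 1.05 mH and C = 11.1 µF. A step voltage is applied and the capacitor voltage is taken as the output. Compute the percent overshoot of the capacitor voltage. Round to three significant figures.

%OS ≈ 35.4%

For a series RLC circuit (capacitor voltage as output), ω_n = 1/√(LC) = 1/√(1.05 mH · 11.1 µF) = 9260 rad/s.
ζ = (R/2)·√(C/L) = (6.10/2)·√(11.1 µF/1.05 mH) = 0.314.
%OS = 100 e^{−πζ/√(1−ζ²)} with ζ = 0.314 gives 35.4%.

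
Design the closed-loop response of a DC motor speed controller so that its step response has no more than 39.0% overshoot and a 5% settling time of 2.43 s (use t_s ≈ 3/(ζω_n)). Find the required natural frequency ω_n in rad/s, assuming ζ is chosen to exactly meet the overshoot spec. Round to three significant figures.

ω_n ≈ 4.30 rad/s

Inverting the overshoot relation: ζ = |ln 0.390|/√(π² + ln²0.390) = 0.287.
Then ω_n = 3/(ζ t_s) = 3/(0.287 × 2.43) = 4.30 rad/s.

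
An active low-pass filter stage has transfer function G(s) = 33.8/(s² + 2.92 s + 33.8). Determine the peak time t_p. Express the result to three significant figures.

Matching coefficients with s² + 2ζω_n s + ω_n² gives ω_n² = 33.8 ⇒ ω_n = 5.81 rad/s, and ζ = 2.92/(2ω_n) = 0.251.
The damped frequency ω_d = ω_n√(1−ζ²) = 5.63 rad/s. Then t_p = π/ω_d = 0.558 s.

t_p ≈ 0.558 s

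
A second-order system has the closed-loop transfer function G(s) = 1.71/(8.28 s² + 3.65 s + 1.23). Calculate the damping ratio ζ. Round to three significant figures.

ζ ≈ 0.572

Dividing through by 8.28: denominator becomes s² + 0.4408 s + 0.1486.
So ω_n = √0.1486 = 0.385 rad/s and ζ = 0.4408/(2·0.385) = 0.572.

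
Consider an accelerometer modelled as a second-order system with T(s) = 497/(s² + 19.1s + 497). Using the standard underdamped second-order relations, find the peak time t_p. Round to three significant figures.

Comparing the denominator to s² + 2ζω_n s + ω_n²: ω_n = √497 = 22.3 rad/s, and 2ζω_n = 19.1 so ζ = 19.1/(2·22.3) = 0.428.
The damped frequency ω_d = ω_n√(1−ζ²) = 20.1 rad/s. Then t_p = π/ω_d = 0.156 s.

t_p ≈ 0.156 s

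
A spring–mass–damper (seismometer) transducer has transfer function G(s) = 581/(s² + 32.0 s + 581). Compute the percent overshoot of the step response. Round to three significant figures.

%OS ≈ 6.15%

Comparing the denominator to s² + 2ζω_n s + ω_n²: ω_n = √581 = 24.1 rad/s, and 2ζω_n = 32.0 so ζ = 32.0/(2·24.1) = 0.664.
%OS = 100·exp(−πζ/√(1−ζ²)) = 6.15%.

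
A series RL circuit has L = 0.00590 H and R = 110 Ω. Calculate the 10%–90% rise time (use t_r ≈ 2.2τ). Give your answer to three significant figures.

t_r ≈ 0.000118 s

τ = L/R = 0.00590/110 = 0.0000536 s.
t_r ≈ 2.2τ = 0.000118 s.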